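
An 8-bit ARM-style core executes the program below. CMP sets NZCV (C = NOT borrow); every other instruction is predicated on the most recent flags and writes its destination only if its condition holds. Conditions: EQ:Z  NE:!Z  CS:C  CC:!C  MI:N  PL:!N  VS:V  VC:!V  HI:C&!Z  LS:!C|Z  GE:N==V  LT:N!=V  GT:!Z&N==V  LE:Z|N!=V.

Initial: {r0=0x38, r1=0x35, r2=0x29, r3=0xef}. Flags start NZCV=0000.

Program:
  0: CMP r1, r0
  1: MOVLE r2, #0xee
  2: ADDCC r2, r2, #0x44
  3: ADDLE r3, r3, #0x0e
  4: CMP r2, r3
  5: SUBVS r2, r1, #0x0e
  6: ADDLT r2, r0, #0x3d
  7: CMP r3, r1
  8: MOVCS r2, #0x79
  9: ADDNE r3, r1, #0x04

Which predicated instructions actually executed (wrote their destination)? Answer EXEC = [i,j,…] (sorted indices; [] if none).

0: ✓ CMP  NZCV=1000
1: ✓ MOVLE  r2←0xee
2: ✓ ADDCC  r2←0x32
3: ✓ ADDLE  r3←0xfd
4: ✓ CMP  NZCV=0000
5: · SUBVS
6: · ADDLT
7: ✓ CMP  NZCV=1010
8: ✓ MOVCS  r2←0x79
9: ✓ ADDNE  r3←0x39

EXEC = [1,2,3,8,9]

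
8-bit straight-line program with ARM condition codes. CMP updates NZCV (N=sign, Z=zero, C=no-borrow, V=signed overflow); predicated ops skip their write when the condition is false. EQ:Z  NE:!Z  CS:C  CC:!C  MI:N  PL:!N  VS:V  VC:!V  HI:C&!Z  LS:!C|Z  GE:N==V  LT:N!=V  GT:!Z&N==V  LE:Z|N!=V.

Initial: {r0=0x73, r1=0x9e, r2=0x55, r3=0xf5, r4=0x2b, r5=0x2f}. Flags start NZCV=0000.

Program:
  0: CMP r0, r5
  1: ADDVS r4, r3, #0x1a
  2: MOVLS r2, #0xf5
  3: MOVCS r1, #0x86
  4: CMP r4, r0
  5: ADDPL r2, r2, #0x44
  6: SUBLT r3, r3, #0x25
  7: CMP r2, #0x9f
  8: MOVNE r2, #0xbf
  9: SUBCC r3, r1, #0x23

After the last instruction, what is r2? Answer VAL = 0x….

VAL = 0xbf

[0] flags=0010 → (cmp)
[1] flags=0010 VS?F → skip
[2] flags=0010 LS?F → skip
[3] flags=0010 CS?T → r1=0x86
[4] flags=1000 → (cmp)
[5] flags=1000 PL?F → skip
[6] flags=1000 LT?T → r3=0xd0
[7] flags=1001 → (cmp)
[8] flags=1001 NE?T → r2=0xbf
[9] flags=1001 CC?T → r3=0x63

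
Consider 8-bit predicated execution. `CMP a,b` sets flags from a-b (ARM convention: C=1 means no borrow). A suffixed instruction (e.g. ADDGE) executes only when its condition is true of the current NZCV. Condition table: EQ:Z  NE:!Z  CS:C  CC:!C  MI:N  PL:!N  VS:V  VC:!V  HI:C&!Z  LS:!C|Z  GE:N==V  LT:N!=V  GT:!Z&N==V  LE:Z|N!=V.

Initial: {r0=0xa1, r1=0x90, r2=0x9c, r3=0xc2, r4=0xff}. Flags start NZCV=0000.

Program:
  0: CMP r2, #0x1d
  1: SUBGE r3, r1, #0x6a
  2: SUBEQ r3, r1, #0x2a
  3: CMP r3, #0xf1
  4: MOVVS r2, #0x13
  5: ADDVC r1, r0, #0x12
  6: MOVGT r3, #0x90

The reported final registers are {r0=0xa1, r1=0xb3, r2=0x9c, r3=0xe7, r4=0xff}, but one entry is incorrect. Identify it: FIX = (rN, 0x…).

FIX = (r3, 0xc2)

0: ✓ CMP  NZCV=0011
1: · SUBGE
2: · SUBEQ
3: ✓ CMP  NZCV=1000
4: · MOVVS
5: ✓ ADDVC  r1←0xb3
6: · MOVGT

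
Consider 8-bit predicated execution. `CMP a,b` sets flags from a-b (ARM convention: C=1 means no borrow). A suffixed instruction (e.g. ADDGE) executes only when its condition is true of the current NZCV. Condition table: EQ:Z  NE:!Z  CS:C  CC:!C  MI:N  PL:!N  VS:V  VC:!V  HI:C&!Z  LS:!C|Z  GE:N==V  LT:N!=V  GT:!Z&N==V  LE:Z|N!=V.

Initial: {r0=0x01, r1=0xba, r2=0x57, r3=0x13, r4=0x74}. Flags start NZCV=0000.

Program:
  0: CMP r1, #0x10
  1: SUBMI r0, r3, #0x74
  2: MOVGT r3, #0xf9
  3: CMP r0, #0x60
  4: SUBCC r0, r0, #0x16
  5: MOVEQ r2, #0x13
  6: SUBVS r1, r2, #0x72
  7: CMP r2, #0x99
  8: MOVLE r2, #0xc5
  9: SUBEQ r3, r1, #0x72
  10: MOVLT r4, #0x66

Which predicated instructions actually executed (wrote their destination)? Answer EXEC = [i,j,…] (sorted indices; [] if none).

0: ✓ CMP  NZCV=1010
1: ✓ SUBMI  r0←0x9f
2: · MOVGT
3: ✓ CMP  NZCV=0011
4: · SUBCC
5: · MOVEQ
6: ✓ SUBVS  r1←0xe5
7: ✓ CMP  NZCV=1001
8: · MOVLE
9: · SUBEQ
10: · MOVLT

EXEC = [1,6]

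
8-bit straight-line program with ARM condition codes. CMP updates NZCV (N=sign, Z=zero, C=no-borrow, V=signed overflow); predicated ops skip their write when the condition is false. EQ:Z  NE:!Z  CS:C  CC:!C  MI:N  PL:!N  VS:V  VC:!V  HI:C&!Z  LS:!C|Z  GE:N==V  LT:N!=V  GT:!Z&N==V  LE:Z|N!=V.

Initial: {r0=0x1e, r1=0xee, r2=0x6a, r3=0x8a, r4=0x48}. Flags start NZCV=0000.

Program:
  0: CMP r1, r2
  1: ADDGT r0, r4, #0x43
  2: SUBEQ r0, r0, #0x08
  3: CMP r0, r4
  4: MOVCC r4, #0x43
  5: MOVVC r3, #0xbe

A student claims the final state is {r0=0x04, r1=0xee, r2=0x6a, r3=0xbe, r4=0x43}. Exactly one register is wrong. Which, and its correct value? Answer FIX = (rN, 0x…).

0: ✓ CMP  NZCV=1010
1: · ADDGT
2: · SUBEQ
3: ✓ CMP  NZCV=1000
4: ✓ MOVCC  r4←0x43
5: ✓ MOVVC  r3←0xbe

FIX = (r0, 0x1e)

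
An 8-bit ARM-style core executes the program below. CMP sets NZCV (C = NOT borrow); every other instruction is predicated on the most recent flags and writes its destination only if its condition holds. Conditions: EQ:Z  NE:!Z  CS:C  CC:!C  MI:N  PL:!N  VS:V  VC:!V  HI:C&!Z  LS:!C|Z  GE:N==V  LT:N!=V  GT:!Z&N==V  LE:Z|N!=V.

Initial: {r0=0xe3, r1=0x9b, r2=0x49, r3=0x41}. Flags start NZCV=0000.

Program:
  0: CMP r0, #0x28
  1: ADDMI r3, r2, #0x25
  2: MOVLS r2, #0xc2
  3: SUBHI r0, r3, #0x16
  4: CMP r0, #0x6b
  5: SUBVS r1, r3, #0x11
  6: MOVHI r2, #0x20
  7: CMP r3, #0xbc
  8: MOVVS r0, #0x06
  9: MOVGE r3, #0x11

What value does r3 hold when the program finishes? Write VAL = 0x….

[0] flags=1010 → (cmp)
[1] flags=1010 MI?T → r3=0x6e
[2] flags=1010 LS?F → skip
[3] flags=1010 HI?T → r0=0x58
[4] flags=1000 → (cmp)
[5] flags=1000 VS?F → skip
[6] flags=1000 HI?F → skip
[7] flags=1001 → (cmp)
[8] flags=1001 VS?T → r0=0x06
[9] flags=1001 GE?T → r3=0x11

VAL = 0x11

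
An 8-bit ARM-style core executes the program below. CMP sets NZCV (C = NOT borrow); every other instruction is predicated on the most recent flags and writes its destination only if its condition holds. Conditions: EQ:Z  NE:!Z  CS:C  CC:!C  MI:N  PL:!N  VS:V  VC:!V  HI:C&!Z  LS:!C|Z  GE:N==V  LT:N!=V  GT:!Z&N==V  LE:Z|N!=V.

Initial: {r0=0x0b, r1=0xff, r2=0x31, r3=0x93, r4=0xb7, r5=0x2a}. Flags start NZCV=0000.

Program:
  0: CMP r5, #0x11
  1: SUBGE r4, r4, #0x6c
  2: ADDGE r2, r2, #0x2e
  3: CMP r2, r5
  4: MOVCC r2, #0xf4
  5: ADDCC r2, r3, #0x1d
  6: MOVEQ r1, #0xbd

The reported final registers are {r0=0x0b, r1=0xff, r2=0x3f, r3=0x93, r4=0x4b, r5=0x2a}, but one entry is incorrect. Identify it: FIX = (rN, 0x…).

FIX = (r2, 0x5f)

[0] flags=0010 → (cmp)
[1] flags=0010 GE?T → r4=0x4b
[2] flags=0010 GE?T → r2=0x5f
[3] flags=0010 → (cmp)
[4] flags=0010 CC?F → skip
[5] flags=0010 CC?F → skip
[6] flags=0010 EQ?F → skip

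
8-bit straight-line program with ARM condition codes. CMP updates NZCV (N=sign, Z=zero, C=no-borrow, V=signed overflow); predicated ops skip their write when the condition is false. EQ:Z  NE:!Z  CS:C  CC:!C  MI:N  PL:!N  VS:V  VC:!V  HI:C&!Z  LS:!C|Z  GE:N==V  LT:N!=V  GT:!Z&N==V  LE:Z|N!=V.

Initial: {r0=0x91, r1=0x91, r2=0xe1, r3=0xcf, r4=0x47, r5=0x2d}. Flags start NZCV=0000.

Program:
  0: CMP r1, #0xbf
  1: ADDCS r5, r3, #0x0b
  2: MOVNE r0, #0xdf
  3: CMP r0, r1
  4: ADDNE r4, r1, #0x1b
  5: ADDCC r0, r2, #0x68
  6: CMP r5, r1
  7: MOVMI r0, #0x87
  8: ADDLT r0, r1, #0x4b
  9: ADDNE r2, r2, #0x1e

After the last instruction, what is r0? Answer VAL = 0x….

VAL = 0x87

[0] flags=1000 → (cmp)
[1] flags=1000 CS?F → skip
[2] flags=1000 NE?T → r0=0xdf
[3] flags=0010 → (cmp)
[4] flags=0010 NE?T → r4=0xac
[5] flags=0010 CC?F → skip
[6] flags=1001 → (cmp)
[7] flags=1001 MI?T → r0=0x87
[8] flags=1001 LT?F → skip
[9] flags=1001 NE?T → r2=0xff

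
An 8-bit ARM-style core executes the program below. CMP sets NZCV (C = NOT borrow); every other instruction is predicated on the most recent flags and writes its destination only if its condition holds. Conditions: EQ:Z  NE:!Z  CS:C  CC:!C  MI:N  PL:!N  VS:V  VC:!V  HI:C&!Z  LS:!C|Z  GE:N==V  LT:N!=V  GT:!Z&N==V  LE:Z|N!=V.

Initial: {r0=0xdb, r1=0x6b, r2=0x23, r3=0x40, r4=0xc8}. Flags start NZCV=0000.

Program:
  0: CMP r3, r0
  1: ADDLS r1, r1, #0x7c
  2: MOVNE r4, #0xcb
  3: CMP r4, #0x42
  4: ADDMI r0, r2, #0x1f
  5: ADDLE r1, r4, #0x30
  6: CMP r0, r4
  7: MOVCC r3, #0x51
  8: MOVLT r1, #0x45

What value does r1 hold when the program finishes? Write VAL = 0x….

VAL = 0xfb

0: ✓ CMP  NZCV=0000
1: ✓ ADDLS  r1←0xe7
2: ✓ MOVNE  r4←0xcb
3: ✓ CMP  NZCV=1010
4: ✓ ADDMI  r0←0x42
5: ✓ ADDLE  r1←0xfb
6: ✓ CMP  NZCV=0000
7: ✓ MOVCC  r3←0x51
8: · MOVLT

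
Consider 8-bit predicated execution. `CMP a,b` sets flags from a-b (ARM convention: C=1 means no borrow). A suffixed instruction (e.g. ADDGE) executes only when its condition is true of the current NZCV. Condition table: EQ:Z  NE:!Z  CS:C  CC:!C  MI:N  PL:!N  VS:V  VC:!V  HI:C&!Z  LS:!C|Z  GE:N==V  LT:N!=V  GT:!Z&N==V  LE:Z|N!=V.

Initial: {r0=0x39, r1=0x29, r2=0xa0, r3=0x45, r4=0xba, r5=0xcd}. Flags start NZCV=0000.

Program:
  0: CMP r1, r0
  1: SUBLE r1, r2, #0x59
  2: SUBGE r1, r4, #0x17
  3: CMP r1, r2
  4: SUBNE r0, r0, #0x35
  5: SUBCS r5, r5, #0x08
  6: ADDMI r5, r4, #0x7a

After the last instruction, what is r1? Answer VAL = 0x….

[0] flags=1000 → (cmp)
[1] flags=1000 LE?T → r1=0x47
[2] flags=1000 GE?F → skip
[3] flags=1001 → (cmp)
[4] flags=1001 NE?T → r0=0x04
[5] flags=1001 CS?F → skip
[6] flags=1001 MI?T → r5=0x34

VAL = 0x47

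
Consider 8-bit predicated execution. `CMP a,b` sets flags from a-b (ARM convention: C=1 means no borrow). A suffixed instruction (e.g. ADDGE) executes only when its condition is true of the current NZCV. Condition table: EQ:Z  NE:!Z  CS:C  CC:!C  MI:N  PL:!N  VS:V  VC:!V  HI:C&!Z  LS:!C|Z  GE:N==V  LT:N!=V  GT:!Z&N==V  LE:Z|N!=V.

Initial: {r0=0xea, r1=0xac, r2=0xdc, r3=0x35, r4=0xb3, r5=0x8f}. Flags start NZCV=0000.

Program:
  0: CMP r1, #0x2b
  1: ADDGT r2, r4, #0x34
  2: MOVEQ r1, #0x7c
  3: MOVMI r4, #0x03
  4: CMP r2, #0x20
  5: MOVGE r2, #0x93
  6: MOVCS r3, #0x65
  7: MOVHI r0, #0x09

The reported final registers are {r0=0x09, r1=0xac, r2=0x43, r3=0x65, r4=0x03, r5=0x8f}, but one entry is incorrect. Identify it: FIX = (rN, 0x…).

0: ✓ CMP  NZCV=1010
1: · ADDGT
2: · MOVEQ
3: ✓ MOVMI  r4←0x03
4: ✓ CMP  NZCV=1010
5: · MOVGE
6: ✓ MOVCS  r3←0x65
7: ✓ MOVHI  r0←0x09

FIX = (r2, 0xdc)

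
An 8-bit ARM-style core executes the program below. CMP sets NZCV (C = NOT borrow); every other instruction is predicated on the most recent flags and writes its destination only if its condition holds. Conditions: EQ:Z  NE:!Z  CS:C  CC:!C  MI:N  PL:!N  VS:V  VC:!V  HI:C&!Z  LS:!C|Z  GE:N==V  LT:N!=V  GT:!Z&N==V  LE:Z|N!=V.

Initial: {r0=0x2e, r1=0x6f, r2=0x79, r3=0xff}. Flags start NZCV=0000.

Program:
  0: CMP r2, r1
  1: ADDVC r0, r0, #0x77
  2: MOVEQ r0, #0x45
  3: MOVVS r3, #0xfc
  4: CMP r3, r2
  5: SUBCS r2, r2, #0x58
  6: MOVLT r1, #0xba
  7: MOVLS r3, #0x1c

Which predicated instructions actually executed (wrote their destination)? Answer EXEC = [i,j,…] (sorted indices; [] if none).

0: ✓ CMP  NZCV=0010
1: ✓ ADDVC  r0←0xa5
2: · MOVEQ
3: · MOVVS
4: ✓ CMP  NZCV=1010
5: ✓ SUBCS  r2←0x21
6: ✓ MOVLT  r1←0xba
7: · MOVLS

EXEC = [1,5,6]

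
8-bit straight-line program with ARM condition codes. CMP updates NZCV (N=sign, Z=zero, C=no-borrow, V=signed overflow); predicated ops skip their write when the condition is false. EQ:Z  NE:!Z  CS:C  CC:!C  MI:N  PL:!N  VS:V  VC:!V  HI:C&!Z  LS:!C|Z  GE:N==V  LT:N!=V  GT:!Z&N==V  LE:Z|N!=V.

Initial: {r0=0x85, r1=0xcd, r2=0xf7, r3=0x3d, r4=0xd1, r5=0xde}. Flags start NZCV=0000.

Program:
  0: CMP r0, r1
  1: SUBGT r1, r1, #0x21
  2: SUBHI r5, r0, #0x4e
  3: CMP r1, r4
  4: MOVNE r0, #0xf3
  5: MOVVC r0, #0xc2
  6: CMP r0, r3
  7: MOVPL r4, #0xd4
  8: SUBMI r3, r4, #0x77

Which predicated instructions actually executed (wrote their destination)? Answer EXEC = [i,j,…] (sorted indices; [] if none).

[0] flags=1000 → (cmp)
[1] flags=1000 GT?F → skip
[2] flags=1000 HI?F → skip
[3] flags=1000 → (cmp)
[4] flags=1000 NE?T → r0=0xf3
[5] flags=1000 VC?T → r0=0xc2
[6] flags=1010 → (cmp)
[7] flags=1010 PL?F → skip
[8] flags=1010 MI?T → r3=0x5a

EXEC = [4,5,8]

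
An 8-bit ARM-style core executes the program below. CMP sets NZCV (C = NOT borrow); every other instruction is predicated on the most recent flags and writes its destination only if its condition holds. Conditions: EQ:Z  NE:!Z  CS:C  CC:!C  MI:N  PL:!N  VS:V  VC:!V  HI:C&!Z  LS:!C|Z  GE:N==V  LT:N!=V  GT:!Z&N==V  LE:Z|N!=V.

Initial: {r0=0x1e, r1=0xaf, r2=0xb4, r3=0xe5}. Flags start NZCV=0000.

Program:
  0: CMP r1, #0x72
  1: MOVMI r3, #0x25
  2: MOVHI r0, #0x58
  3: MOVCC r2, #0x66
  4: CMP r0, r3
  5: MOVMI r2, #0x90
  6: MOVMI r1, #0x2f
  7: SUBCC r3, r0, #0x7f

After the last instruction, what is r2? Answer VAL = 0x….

VAL = 0xb4

[0] flags=0011 → (cmp)
[1] flags=0011 MI?F → skip
[2] flags=0011 HI?T → r0=0x58
[3] flags=0011 CC?F → skip
[4] flags=0000 → (cmp)
[5] flags=0000 MI?F → skip
[6] flags=0000 MI?F → skip
[7] flags=0000 CC?T → r3=0xd9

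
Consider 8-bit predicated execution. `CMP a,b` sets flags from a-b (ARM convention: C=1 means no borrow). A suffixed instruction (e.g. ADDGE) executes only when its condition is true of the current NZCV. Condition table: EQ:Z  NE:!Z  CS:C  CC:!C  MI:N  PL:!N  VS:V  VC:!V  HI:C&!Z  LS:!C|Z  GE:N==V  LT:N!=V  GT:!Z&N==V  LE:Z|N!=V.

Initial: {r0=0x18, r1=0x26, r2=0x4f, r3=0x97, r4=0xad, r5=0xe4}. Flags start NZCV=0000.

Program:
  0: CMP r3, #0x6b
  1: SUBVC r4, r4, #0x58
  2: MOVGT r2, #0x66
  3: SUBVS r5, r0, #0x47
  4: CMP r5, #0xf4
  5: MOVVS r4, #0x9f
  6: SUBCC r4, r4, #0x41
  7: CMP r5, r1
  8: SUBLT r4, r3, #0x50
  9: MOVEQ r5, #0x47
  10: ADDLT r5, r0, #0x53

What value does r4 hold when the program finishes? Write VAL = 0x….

VAL = 0x47

0: ✓ CMP  NZCV=0011
1: · SUBVC
2: · MOVGT
3: ✓ SUBVS  r5←0xd1
4: ✓ CMP  NZCV=1000
5: · MOVVS
6: ✓ SUBCC  r4←0x6c
7: ✓ CMP  NZCV=1010
8: ✓ SUBLT  r4←0x47
9: · MOVEQ
10: ✓ ADDLT  r5←0x6b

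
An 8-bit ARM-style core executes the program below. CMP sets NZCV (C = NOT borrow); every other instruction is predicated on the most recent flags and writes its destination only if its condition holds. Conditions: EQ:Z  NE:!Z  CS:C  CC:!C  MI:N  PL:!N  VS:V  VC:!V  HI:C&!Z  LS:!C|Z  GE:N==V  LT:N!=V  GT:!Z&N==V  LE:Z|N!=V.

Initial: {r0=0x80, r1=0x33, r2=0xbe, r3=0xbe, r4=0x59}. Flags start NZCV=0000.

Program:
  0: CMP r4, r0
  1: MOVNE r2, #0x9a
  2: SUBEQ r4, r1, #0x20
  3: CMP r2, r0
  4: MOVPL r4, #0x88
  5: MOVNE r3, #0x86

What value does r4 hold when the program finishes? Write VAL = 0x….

VAL = 0x88

[0] flags=1001 → (cmp)
[1] flags=1001 NE?T → r2=0x9a
[2] flags=1001 EQ?F → skip
[3] flags=0010 → (cmp)
[4] flags=0010 PL?T → r4=0x88
[5] flags=0010 NE?T → r3=0x86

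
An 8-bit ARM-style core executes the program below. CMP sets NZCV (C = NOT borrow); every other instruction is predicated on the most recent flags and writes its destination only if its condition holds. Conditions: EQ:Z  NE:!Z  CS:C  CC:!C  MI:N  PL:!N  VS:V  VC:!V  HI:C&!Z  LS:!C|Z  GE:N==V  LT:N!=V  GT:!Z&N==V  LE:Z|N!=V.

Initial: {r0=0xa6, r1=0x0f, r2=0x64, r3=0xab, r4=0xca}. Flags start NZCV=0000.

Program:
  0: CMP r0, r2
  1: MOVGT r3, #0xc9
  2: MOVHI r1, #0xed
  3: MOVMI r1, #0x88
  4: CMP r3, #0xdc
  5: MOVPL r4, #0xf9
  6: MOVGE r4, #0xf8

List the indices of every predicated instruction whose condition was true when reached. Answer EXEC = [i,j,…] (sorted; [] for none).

EXEC = [2]

0: ✓ CMP  NZCV=0011
1: · MOVGT
2: ✓ MOVHI  r1←0xed
3: · MOVMI
4: ✓ CMP  NZCV=1000
5: · MOVPL
6: · MOVGE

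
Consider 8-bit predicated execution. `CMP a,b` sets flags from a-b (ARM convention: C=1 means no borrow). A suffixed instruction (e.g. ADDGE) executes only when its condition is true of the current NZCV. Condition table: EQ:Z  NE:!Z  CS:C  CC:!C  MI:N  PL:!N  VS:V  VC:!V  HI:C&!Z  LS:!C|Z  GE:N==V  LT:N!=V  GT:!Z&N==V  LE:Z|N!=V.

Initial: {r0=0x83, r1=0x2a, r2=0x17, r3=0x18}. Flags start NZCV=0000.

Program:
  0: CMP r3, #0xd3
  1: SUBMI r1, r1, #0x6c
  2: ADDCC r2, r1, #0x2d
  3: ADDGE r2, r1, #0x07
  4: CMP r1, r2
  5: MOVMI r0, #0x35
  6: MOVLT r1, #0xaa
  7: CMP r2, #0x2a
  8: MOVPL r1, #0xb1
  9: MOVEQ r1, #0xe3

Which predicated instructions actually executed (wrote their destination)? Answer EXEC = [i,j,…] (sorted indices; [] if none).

0: ✓ CMP  NZCV=0000
1: · SUBMI
2: ✓ ADDCC  r2←0x57
3: ✓ ADDGE  r2←0x31
4: ✓ CMP  NZCV=1000
5: ✓ MOVMI  r0←0x35
6: ✓ MOVLT  r1←0xaa
7: ✓ CMP  NZCV=0010
8: ✓ MOVPL  r1←0xb1
9: · MOVEQ

EXEC = [2,3,5,6,8]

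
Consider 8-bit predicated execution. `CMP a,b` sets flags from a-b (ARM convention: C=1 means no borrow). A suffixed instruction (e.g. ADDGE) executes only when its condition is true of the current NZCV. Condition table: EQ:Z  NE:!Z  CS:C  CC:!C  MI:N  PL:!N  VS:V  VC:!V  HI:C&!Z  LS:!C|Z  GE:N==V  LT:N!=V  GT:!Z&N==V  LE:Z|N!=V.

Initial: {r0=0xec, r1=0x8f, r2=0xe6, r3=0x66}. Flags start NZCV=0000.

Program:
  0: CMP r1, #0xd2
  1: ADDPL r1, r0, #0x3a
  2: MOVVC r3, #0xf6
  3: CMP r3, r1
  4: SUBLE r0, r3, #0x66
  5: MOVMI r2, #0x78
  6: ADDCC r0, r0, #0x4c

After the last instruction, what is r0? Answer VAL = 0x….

VAL = 0xec

0: ✓ CMP  NZCV=1000
1: · ADDPL
2: ✓ MOVVC  r3←0xf6
3: ✓ CMP  NZCV=0010
4: · SUBLE
5: · MOVMI
6: · ADDCC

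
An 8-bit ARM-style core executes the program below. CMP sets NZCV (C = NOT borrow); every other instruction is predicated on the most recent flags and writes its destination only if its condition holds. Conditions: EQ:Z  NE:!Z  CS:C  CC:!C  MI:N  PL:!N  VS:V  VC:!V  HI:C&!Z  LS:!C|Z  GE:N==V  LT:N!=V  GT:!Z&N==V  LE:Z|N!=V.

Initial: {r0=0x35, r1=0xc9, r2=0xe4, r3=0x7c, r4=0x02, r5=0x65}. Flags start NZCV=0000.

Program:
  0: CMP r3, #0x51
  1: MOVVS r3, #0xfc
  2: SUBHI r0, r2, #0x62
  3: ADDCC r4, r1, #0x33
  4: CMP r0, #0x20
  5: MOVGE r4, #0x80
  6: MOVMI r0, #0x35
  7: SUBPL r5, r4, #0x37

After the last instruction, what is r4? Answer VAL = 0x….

[0] flags=0010 → (cmp)
[1] flags=0010 VS?F → skip
[2] flags=0010 HI?T → r0=0x82
[3] flags=0010 CC?F → skip
[4] flags=0011 → (cmp)
[5] flags=0011 GE?F → skip
[6] flags=0011 MI?F → skip
[7] flags=0011 PL?T → r5=0xcb

VAL = 0x02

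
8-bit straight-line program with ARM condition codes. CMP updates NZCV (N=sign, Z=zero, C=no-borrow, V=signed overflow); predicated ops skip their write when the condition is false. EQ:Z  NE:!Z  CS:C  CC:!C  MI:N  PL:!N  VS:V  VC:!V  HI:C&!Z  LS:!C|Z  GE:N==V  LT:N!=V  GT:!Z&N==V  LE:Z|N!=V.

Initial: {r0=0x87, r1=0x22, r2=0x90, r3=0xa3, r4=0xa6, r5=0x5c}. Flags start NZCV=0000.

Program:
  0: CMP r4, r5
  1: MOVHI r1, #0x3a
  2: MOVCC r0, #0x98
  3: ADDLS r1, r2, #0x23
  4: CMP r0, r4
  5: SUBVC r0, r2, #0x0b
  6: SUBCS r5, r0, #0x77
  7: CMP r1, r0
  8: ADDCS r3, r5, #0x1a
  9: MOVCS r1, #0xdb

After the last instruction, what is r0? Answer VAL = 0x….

VAL = 0x85

[0] flags=0011 → (cmp)
[1] flags=0011 HI?T → r1=0x3a
[2] flags=0011 CC?F → skip
[3] flags=0011 LS?F → skip
[4] flags=1000 → (cmp)
[5] flags=1000 VC?T → r0=0x85
[6] flags=1000 CS?F → skip
[7] flags=1001 → (cmp)
[8] flags=1001 CS?F → skip
[9] flags=1001 CS?F → skip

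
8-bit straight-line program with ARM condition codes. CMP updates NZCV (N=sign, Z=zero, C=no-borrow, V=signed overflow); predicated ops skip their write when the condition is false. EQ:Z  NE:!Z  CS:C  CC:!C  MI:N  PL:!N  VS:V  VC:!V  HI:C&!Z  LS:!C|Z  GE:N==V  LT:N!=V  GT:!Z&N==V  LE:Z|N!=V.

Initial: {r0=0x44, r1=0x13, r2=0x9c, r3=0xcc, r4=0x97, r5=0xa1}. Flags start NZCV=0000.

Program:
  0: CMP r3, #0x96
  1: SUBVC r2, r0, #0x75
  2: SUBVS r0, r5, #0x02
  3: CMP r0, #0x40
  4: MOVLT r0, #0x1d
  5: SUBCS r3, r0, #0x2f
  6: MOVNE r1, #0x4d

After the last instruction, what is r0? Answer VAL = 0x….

VAL = 0x44

0: ✓ CMP  NZCV=0010
1: ✓ SUBVC  r2←0xcf
2: · SUBVS
3: ✓ CMP  NZCV=0010
4: · MOVLT
5: ✓ SUBCS  r3←0x15
6: ✓ MOVNE  r1←0x4d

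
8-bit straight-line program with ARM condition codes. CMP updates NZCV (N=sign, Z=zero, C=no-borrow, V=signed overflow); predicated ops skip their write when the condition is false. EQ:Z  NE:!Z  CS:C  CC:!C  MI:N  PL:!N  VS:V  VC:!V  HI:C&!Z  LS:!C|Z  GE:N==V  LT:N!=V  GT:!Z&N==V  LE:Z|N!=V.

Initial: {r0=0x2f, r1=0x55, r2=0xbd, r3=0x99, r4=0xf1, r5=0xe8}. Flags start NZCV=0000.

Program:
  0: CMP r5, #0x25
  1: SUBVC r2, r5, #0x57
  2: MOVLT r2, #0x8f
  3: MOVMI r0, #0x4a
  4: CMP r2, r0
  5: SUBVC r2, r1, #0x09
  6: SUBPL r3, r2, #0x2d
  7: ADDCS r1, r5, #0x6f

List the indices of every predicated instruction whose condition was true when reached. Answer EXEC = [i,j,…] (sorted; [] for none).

EXEC = [1,2,3,6,7]

[0] flags=1010 → (cmp)
[1] flags=1010 VC?T → r2=0x91
[2] flags=1010 LT?T → r2=0x8f
[3] flags=1010 MI?T → r0=0x4a
[4] flags=0011 → (cmp)
[5] flags=0011 VC?F → skip
[6] flags=0011 PL?T → r3=0x62
[7] flags=0011 CS?T → r1=0x57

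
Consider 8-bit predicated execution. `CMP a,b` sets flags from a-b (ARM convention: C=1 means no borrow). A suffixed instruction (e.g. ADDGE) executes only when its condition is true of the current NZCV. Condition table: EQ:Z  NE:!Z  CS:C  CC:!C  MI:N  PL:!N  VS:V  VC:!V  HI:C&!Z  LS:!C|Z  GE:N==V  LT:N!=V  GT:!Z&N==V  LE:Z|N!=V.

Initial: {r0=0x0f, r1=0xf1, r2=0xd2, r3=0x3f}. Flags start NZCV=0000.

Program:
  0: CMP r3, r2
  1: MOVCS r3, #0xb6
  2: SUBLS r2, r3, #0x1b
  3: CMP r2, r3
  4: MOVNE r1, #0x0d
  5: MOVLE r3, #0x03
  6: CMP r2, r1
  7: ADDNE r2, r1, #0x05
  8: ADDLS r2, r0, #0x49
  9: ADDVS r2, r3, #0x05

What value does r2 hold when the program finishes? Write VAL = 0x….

0: ✓ CMP  NZCV=0000
1: · MOVCS
2: ✓ SUBLS  r2←0x24
3: ✓ CMP  NZCV=1000
4: ✓ MOVNE  r1←0x0d
5: ✓ MOVLE  r3←0x03
6: ✓ CMP  NZCV=0010
7: ✓ ADDNE  r2←0x12
8: · ADDLS
9: · ADDVS

VAL = 0x12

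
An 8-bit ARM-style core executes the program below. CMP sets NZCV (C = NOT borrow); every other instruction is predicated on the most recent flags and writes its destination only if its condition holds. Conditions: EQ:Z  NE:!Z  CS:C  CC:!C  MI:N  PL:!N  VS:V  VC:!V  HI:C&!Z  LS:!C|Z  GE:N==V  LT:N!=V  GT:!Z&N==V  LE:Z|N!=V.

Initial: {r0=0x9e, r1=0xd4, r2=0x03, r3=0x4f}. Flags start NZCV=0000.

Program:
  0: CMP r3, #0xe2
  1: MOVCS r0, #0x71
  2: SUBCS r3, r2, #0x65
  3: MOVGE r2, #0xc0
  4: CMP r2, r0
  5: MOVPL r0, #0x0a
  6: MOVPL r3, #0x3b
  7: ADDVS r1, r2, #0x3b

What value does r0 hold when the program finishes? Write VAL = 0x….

[0] flags=0000 → (cmp)
[1] flags=0000 CS?F → skip
[2] flags=0000 CS?F → skip
[3] flags=0000 GE?T → r2=0xc0
[4] flags=0010 → (cmp)
[5] flags=0010 PL?T → r0=0x0a
[6] flags=0010 PL?T → r3=0x3b
[7] flags=0010 VS?F → skip

VAL = 0x0a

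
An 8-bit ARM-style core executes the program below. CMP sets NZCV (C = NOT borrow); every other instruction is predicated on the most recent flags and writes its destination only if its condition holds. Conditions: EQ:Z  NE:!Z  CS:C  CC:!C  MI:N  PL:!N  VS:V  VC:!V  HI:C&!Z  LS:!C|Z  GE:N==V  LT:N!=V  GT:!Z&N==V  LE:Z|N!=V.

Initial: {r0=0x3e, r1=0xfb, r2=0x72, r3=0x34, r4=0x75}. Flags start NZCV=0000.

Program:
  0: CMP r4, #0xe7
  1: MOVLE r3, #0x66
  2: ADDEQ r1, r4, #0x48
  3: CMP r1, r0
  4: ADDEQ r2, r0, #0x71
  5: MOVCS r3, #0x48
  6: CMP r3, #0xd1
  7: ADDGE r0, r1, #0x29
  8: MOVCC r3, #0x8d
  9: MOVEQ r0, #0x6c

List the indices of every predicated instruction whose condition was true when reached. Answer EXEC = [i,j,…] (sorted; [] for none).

[0] flags=1001 → (cmp)
[1] flags=1001 LE?F → skip
[2] flags=1001 EQ?F → skip
[3] flags=1010 → (cmp)
[4] flags=1010 EQ?F → skip
[5] flags=1010 CS?T → r3=0x48
[6] flags=0000 → (cmp)
[7] flags=0000 GE?T → r0=0x24
[8] flags=0000 CC?T → r3=0x8d
[9] flags=0000 EQ?F → skip

EXEC = [5,7,8]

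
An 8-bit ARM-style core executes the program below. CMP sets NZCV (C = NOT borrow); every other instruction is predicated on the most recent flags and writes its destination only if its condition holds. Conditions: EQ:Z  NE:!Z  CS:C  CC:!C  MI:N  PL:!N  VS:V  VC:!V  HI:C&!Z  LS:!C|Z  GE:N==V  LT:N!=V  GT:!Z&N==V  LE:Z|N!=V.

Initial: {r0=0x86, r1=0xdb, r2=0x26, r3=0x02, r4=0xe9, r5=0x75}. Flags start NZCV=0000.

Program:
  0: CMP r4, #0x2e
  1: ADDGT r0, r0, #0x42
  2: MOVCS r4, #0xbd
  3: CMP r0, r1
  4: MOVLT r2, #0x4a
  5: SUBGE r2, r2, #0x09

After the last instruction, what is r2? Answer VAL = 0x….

[0] flags=1010 → (cmp)
[1] flags=1010 GT?F → skip
[2] flags=1010 CS?T → r4=0xbd
[3] flags=1000 → (cmp)
[4] flags=1000 LT?T → r2=0x4a
[5] flags=1000 GE?F → skip

VAL = 0x4a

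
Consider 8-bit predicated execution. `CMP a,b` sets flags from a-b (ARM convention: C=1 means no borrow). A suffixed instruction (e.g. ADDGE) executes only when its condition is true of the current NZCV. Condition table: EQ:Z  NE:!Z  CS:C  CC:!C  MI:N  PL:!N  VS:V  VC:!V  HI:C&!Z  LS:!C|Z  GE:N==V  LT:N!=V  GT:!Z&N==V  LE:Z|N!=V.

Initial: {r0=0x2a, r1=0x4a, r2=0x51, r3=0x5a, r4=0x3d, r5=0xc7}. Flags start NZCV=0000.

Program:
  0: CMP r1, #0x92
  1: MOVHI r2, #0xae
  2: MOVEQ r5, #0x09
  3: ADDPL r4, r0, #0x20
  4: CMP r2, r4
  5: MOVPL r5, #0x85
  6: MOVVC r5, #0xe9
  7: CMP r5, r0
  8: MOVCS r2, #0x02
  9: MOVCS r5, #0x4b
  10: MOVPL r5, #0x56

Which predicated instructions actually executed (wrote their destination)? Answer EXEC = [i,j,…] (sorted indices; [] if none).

EXEC = [5,6,8,9]

[0] flags=1001 → (cmp)
[1] flags=1001 HI?F → skip
[2] flags=1001 EQ?F → skip
[3] flags=1001 PL?F → skip
[4] flags=0010 → (cmp)
[5] flags=0010 PL?T → r5=0x85
[6] flags=0010 VC?T → r5=0xe9
[7] flags=1010 → (cmp)
[8] flags=1010 CS?T → r2=0x02
[9] flags=1010 CS?T → r5=0x4b
[10] flags=1010 PL?F → skip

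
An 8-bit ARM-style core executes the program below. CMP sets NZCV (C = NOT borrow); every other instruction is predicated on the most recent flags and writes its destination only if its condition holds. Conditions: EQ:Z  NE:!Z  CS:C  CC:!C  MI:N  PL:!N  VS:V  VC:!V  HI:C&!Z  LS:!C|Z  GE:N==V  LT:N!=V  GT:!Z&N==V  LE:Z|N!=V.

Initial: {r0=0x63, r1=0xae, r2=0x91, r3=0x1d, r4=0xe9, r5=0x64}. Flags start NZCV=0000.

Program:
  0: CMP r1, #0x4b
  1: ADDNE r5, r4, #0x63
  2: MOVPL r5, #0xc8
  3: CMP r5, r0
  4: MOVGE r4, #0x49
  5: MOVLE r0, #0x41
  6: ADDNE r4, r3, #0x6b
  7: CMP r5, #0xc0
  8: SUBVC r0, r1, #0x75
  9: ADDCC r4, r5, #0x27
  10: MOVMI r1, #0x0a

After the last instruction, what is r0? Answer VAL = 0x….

VAL = 0x39

0: ✓ CMP  NZCV=0011
1: ✓ ADDNE  r5←0x4c
2: ✓ MOVPL  r5←0xc8
3: ✓ CMP  NZCV=0011
4: · MOVGE
5: ✓ MOVLE  r0←0x41
6: ✓ ADDNE  r4←0x88
7: ✓ CMP  NZCV=0010
8: ✓ SUBVC  r0←0x39
9: · ADDCC
10: · MOVMI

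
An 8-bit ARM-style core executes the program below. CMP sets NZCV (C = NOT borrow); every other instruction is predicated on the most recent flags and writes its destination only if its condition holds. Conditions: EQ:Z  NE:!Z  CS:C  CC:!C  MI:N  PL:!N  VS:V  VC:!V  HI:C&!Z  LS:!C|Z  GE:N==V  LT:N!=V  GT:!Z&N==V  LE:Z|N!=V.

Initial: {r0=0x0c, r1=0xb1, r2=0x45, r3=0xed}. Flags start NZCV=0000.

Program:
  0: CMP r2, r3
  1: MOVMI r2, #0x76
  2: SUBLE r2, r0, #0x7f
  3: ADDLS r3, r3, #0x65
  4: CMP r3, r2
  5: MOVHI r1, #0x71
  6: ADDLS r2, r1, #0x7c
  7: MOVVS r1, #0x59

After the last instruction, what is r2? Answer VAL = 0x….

VAL = 0x45

[0] flags=0000 → (cmp)
[1] flags=0000 MI?F → skip
[2] flags=0000 LE?F → skip
[3] flags=0000 LS?T → r3=0x52
[4] flags=0010 → (cmp)
[5] flags=0010 HI?T → r1=0x71
[6] flags=0010 LS?F → skip
[7] flags=0010 VS?F → skip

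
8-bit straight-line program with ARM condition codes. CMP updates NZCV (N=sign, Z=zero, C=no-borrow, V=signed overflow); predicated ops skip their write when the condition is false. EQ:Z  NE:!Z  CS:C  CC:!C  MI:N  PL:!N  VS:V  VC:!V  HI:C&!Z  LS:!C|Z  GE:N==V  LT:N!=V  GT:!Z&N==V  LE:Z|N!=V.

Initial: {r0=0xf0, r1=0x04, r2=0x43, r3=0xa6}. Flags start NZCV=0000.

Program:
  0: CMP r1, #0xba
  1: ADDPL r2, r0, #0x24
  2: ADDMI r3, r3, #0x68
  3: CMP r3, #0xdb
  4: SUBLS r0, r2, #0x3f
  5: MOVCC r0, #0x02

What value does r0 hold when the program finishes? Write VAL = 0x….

[0] flags=0000 → (cmp)
[1] flags=0000 PL?T → r2=0x14
[2] flags=0000 MI?F → skip
[3] flags=1000 → (cmp)
[4] flags=1000 LS?T → r0=0xd5
[5] flags=1000 CC?T → r0=0x02

VAL = 0x02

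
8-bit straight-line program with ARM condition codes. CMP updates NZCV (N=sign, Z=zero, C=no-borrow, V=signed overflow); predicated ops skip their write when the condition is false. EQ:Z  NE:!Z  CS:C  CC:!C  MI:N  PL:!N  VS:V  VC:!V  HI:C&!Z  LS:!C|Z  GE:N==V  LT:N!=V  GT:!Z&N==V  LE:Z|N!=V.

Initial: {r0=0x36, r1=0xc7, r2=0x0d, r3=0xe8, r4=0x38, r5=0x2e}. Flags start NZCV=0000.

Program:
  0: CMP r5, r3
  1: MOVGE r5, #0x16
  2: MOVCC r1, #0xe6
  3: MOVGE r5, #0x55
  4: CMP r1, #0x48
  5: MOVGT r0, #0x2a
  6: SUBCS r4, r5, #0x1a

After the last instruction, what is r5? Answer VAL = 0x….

VAL = 0x55

0: ✓ CMP  NZCV=0000
1: ✓ MOVGE  r5←0x16
2: ✓ MOVCC  r1←0xe6
3: ✓ MOVGE  r5←0x55
4: ✓ CMP  NZCV=1010
5: · MOVGT
6: ✓ SUBCS  r4←0x3b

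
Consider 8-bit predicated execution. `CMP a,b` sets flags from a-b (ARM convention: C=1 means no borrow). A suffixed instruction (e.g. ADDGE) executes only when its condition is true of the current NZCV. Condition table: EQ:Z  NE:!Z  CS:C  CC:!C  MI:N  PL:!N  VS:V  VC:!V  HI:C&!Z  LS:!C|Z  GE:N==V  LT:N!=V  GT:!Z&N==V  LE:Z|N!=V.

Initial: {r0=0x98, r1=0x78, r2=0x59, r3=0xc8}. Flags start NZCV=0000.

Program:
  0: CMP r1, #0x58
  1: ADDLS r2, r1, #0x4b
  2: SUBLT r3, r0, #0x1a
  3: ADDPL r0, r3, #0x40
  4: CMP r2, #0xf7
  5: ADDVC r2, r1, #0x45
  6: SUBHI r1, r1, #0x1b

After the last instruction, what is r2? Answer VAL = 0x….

VAL = 0xbd

[0] flags=0010 → (cmp)
[1] flags=0010 LS?F → skip
[2] flags=0010 LT?F → skip
[3] flags=0010 PL?T → r0=0x08
[4] flags=0000 → (cmp)
[5] flags=0000 VC?T → r2=0xbd
[6] flags=0000 HI?F → skip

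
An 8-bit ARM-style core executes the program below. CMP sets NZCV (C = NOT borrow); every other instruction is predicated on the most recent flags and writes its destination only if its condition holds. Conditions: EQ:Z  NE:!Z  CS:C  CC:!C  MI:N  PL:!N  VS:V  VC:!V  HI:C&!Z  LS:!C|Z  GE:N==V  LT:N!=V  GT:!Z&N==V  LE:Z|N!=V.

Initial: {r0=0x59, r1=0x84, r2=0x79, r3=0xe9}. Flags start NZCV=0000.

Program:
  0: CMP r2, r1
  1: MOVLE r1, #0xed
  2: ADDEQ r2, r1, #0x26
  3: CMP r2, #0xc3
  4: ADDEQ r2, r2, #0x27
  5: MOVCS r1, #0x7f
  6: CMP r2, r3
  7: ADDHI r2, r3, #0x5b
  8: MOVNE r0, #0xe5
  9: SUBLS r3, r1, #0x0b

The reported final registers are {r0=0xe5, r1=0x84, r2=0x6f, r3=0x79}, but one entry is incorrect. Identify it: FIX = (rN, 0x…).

0: ✓ CMP  NZCV=1001
1: · MOVLE
2: · ADDEQ
3: ✓ CMP  NZCV=1001
4: · ADDEQ
5: · MOVCS
6: ✓ CMP  NZCV=1001
7: · ADDHI
8: ✓ MOVNE  r0←0xe5
9: ✓ SUBLS  r3←0x79

FIX = (r2, 0x79)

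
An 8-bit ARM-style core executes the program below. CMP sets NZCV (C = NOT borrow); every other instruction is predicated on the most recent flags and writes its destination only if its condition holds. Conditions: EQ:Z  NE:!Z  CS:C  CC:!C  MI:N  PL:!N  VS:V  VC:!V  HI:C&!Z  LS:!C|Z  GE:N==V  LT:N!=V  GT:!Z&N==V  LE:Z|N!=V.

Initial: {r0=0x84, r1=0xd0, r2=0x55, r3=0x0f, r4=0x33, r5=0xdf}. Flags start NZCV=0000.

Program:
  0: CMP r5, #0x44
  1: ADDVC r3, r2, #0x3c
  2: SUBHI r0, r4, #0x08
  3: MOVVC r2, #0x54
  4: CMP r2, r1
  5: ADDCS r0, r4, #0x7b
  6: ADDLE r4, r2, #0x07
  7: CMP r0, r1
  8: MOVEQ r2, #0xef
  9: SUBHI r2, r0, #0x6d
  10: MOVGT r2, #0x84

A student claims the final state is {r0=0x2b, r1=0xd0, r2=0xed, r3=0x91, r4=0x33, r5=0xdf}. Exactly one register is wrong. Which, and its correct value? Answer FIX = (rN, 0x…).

FIX = (r2, 0x84)

0: ✓ CMP  NZCV=1010
1: ✓ ADDVC  r3←0x91
2: ✓ SUBHI  r0←0x2b
3: ✓ MOVVC  r2←0x54
4: ✓ CMP  NZCV=1001
5: · ADDCS
6: · ADDLE
7: ✓ CMP  NZCV=0000
8: · MOVEQ
9: · SUBHI
10: ✓ MOVGT  r2←0x84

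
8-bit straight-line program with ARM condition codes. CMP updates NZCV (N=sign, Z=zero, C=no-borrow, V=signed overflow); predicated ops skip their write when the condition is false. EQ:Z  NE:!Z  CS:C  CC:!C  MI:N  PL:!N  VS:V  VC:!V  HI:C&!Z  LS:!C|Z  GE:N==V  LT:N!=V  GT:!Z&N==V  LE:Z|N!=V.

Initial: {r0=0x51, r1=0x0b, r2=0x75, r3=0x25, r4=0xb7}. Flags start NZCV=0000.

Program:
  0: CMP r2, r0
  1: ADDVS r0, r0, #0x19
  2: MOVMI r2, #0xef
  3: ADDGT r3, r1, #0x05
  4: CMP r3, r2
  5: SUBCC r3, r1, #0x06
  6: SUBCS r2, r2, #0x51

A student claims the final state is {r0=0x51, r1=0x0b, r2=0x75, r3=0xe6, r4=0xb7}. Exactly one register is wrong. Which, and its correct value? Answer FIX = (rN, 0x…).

FIX = (r3, 0x05)

0: ✓ CMP  NZCV=0010
1: · ADDVS
2: · MOVMI
3: ✓ ADDGT  r3←0x10
4: ✓ CMP  NZCV=1000
5: ✓ SUBCC  r3←0x05
6: · SUBCS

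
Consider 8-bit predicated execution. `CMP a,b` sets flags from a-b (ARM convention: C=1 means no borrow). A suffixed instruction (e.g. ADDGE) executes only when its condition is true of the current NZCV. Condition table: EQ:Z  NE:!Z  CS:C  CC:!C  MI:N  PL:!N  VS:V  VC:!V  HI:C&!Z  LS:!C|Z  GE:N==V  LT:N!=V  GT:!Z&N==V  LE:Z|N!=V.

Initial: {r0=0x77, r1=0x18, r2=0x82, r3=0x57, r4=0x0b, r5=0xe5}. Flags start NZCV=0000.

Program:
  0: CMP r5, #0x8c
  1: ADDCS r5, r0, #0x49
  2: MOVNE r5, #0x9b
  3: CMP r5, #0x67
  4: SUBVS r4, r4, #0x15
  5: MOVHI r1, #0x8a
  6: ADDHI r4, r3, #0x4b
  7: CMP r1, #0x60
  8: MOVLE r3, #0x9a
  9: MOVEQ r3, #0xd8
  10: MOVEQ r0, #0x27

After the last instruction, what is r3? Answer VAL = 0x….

VAL = 0x9a

0: ✓ CMP  NZCV=0010
1: ✓ ADDCS  r5←0xc0
2: ✓ MOVNE  r5←0x9b
3: ✓ CMP  NZCV=0011
4: ✓ SUBVS  r4←0xf6
5: ✓ MOVHI  r1←0x8a
6: ✓ ADDHI  r4←0xa2
7: ✓ CMP  NZCV=0011
8: ✓ MOVLE  r3←0x9a
9: · MOVEQ
10: · MOVEQ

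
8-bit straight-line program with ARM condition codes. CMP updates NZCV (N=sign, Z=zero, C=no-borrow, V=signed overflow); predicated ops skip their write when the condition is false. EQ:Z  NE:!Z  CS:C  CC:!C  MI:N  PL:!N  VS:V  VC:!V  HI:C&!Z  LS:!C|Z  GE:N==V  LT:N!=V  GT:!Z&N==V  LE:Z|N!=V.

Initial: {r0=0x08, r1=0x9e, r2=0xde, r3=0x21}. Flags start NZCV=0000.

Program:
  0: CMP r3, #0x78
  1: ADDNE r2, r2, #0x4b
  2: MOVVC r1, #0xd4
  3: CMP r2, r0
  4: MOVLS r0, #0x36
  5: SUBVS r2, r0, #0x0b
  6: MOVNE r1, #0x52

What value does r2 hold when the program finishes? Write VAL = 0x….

VAL = 0x29

0: ✓ CMP  NZCV=1000
1: ✓ ADDNE  r2←0x29
2: ✓ MOVVC  r1←0xd4
3: ✓ CMP  NZCV=0010
4: · MOVLS
5: · SUBVS
6: ✓ MOVNE  r1←0x52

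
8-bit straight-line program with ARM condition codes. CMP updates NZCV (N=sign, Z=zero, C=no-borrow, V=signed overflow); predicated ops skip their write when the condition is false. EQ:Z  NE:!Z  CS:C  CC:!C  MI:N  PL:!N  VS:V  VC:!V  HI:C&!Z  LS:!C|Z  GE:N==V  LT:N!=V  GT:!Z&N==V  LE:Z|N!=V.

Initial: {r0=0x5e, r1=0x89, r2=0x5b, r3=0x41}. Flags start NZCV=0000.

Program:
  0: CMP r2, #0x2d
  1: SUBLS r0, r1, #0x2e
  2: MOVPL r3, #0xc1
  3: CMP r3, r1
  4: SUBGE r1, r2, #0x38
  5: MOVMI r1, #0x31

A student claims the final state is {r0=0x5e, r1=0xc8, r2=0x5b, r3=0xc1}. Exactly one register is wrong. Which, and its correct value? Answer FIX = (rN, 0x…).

[0] flags=0010 → (cmp)
[1] flags=0010 LS?F → skip
[2] flags=0010 PL?T → r3=0xc1
[3] flags=0010 → (cmp)
[4] flags=0010 GE?T → r1=0x23
[5] flags=0010 MI?F → skip

FIX = (r1, 0x23)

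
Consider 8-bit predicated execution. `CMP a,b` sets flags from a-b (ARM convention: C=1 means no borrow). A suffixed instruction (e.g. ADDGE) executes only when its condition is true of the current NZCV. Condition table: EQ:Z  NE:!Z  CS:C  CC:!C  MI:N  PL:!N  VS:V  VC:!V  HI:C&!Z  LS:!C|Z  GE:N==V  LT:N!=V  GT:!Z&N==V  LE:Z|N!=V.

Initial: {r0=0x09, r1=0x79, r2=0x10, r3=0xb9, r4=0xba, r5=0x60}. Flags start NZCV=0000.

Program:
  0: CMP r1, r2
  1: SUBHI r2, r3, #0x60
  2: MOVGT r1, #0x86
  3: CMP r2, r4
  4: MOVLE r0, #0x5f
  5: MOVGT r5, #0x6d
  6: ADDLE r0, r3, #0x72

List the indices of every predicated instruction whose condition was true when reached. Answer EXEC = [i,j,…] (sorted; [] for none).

[0] flags=0010 → (cmp)
[1] flags=0010 HI?T → r2=0x59
[2] flags=0010 GT?T → r1=0x86
[3] flags=1001 → (cmp)
[4] flags=1001 LE?F → skip
[5] flags=1001 GT?T → r5=0x6d
[6] flags=1001 LE?F → skip

EXEC = [1,2,5]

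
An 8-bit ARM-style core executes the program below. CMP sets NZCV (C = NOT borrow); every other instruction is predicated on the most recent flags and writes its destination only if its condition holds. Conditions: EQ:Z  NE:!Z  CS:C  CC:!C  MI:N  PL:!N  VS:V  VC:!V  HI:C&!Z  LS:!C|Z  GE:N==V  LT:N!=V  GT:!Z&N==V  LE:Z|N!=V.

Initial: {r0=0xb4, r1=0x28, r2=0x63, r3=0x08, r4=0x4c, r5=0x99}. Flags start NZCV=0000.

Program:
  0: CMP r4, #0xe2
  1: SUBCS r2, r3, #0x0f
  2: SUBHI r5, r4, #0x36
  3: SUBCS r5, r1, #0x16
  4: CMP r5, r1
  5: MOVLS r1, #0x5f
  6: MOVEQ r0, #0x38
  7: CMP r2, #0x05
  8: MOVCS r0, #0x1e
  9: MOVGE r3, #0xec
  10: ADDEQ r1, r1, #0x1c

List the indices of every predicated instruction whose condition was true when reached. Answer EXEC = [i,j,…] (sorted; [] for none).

[0] flags=0000 → (cmp)
[1] flags=0000 CS?F → skip
[2] flags=0000 HI?F → skip
[3] flags=0000 CS?F → skip
[4] flags=0011 → (cmp)
[5] flags=0011 LS?F → skip
[6] flags=0011 EQ?F → skip
[7] flags=0010 → (cmp)
[8] flags=0010 CS?T → r0=0x1e
[9] flags=0010 GE?T → r3=0xec
[10] flags=0010 EQ?F → skip

EXEC = [8,9]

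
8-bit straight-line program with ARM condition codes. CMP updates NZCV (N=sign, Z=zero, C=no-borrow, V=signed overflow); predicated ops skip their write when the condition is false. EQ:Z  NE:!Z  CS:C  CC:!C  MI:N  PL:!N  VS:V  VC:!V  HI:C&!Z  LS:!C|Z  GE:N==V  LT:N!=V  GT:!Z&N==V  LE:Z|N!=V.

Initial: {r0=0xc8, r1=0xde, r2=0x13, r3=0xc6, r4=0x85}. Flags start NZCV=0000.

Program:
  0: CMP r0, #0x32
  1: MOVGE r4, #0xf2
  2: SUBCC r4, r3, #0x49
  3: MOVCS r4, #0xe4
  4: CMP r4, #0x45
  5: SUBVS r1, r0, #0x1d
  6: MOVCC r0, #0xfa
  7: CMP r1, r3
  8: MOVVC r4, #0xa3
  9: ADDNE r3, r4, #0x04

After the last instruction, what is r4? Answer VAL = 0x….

VAL = 0xa3

0: ✓ CMP  NZCV=1010
1: · MOVGE
2: · SUBCC
3: ✓ MOVCS  r4←0xe4
4: ✓ CMP  NZCV=1010
5: · SUBVS
6: · MOVCC
7: ✓ CMP  NZCV=0010
8: ✓ MOVVC  r4←0xa3
9: ✓ ADDNE  r3←0xa7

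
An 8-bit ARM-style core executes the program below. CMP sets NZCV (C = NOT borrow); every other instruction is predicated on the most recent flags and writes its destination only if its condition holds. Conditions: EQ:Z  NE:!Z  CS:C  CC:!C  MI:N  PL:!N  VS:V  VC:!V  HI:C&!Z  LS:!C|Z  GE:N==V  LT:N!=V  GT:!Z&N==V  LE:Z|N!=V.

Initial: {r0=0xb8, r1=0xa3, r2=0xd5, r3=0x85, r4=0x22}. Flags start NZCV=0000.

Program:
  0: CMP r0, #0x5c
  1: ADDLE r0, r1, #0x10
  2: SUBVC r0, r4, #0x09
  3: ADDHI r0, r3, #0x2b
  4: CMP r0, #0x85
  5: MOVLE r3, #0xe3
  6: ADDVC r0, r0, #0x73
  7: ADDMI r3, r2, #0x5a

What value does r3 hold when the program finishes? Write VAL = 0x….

0: ✓ CMP  NZCV=0011
1: ✓ ADDLE  r0←0xb3
2: · SUBVC
3: ✓ ADDHI  r0←0xb0
4: ✓ CMP  NZCV=0010
5: · MOVLE
6: ✓ ADDVC  r0←0x23
7: · ADDMI

VAL = 0x85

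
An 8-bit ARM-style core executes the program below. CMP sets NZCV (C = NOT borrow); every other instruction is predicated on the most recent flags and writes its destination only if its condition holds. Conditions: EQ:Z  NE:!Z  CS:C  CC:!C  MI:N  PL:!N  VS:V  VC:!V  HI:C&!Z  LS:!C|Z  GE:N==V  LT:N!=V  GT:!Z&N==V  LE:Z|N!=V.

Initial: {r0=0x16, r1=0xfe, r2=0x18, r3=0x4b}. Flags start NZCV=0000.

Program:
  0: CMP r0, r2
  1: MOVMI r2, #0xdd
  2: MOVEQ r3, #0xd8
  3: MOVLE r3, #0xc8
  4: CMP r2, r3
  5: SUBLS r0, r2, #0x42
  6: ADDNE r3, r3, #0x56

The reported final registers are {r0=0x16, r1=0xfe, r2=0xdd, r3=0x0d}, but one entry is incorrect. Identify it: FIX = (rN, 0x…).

FIX = (r3, 0x1e)

[0] flags=1000 → (cmp)
[1] flags=1000 MI?T → r2=0xdd
[2] flags=1000 EQ?F → skip
[3] flags=1000 LE?T → r3=0xc8
[4] flags=0010 → (cmp)
[5] flags=0010 LS?F → skip
[6] flags=0010 NE?T → r3=0x1e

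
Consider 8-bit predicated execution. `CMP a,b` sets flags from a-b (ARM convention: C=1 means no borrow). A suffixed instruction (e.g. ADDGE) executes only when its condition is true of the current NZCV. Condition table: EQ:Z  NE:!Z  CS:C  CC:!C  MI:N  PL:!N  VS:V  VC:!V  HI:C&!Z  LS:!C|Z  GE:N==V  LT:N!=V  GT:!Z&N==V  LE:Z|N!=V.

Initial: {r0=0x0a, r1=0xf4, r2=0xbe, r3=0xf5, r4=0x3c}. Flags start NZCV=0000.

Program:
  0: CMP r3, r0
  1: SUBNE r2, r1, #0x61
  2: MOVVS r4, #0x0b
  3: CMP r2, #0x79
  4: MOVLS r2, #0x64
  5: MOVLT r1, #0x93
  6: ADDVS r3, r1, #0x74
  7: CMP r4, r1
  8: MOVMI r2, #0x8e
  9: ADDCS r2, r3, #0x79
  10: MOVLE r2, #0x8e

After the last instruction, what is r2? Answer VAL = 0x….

[0] flags=1010 → (cmp)
[1] flags=1010 NE?T → r2=0x93
[2] flags=1010 VS?F → skip
[3] flags=0011 → (cmp)
[4] flags=0011 LS?F → skip
[5] flags=0011 LT?T → r1=0x93
[6] flags=0011 VS?T → r3=0x07
[7] flags=1001 → (cmp)
[8] flags=1001 MI?T → r2=0x8e
[9] flags=1001 CS?F → skip
[10] flags=1001 LE?F → skip

VAL = 0x8e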